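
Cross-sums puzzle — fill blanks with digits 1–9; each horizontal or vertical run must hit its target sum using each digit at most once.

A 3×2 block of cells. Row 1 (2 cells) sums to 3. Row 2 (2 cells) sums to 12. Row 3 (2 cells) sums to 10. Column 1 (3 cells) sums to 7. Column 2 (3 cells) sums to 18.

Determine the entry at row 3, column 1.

1

3 in 2 cells must be {1,2}; 7 in 3 cells must be {1,2,4}.
The 12 across and the 7 down share only 4, so (2,1) = 4.
(2,2) = 12 − 4 = 8 completes the 12 across.
Given what's placed, (1,2) must be 1 to fit the 3 across and 18 down.
(3,2) = 18 − 9 = 9 completes the 18 down.
(1,1) = 3 − 1 = 2 completes the 3 across.
(3,1) = 10 − 9 = 1 completes the 10 across.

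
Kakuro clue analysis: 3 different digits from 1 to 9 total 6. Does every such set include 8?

No

The only way to make 6 from 3 distinct digits is {1,2,3}, which does not contain 8.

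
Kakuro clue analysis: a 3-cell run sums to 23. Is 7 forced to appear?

No

The only way to make 23 from 3 distinct digits is {6,8,9}, which does not contain 7.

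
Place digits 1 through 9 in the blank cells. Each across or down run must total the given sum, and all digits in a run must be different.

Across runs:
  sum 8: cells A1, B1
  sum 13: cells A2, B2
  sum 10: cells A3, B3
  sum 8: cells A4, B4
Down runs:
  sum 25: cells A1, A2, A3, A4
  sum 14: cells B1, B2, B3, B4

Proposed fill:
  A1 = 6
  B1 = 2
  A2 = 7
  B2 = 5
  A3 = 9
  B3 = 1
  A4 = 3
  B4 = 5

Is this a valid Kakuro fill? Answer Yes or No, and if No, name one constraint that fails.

No — the down run B1–B4 sums to 13, not 14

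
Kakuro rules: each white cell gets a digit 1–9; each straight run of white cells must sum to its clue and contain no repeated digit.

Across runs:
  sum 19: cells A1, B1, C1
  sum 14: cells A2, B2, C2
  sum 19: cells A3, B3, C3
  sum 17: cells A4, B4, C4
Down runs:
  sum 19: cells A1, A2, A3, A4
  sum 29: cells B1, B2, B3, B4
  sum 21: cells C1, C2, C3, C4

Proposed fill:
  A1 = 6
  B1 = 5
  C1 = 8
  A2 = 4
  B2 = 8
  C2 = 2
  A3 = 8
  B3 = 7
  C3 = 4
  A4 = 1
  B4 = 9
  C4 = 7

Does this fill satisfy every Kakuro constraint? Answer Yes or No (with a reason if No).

Yes

Across: 6+5+8=19; 4+8+2=14; 8+7+4=19; 1+9+7=17. Down: 6+4+8+1=19; 5+8+7+9=29; 8+2+4+7=21. No digit repeats within any run.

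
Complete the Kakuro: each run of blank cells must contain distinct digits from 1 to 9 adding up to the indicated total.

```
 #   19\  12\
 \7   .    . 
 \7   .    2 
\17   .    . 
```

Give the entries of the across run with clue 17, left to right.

17 in 2 cells must be {8,9}.
R2C1 = 7 − 2 = 5 completes the 7 across.
R3C1 = 8: the only remaining digit allowed by both the 17 across and the 19 down.
R3C2 = 17 − 8 = 9 completes the 17 across.
R1C1 = 19 − 13 = 6 completes the 19 down.
R1C2 = 7 − 6 = 1 completes the 7 across.

8 9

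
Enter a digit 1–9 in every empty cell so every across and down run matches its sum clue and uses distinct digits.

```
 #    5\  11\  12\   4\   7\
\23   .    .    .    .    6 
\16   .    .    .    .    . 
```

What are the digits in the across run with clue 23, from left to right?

3 5 8 1 6

16 in 5 cells must be {1,2,3,4,6}; 4 in 2 cells must be {1,3}.
R2C5 = 7 − 6 = 1 completes the 7 down.
Given what's placed, R2C4 must be 3 to fit the 16 across and 4 down.
R1C4 = 4 − 3 = 1 completes the 4 down.
R2C3 = 4: the only remaining digit allowed by both the 16 across and the 12 down.
R1C3 = 12 − 4 = 8 completes the 12 down.
Given what's placed, R2C1 must be 2 to fit the 16 across and 5 down.
R2C2 = 16 − 10 = 6 completes the 16 across.
R1C1 = 5 − 2 = 3 completes the 5 down.
R1C2 = 23 − 18 = 5 completes the 23 across.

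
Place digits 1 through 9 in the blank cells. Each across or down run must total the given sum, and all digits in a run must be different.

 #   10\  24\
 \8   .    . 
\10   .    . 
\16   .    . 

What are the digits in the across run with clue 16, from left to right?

7 9

16 in 2 cells must be {7,9}; 24 in 3 cells must be {7,8,9}.
The 8 across and the 24 down share only 7, so R1C2 = 7.
The 16 across and the 10 down share only 7, so R3C1 = 7.
R3C2 = 16 − 7 = 9 completes the 16 across.
R1C1 = 8 − 7 = 1 completes the 8 across.
R2C1 = 10 − 8 = 2 completes the 10 down.
R2C2 = 10 − 2 = 8 completes the 10 across.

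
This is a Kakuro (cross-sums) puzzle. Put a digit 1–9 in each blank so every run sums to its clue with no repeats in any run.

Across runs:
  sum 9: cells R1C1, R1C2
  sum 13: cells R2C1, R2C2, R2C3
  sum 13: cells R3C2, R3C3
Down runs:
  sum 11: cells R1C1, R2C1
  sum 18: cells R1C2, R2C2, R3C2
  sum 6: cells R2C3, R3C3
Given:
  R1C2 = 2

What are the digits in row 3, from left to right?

R1C1 = 9 − 2 = 7 completes the 9 across.
R2C1 = 11 − 7 = 4 completes the 11 down.
R2C2 = 7: the only remaining digit allowed by both the 13 across and the 18 down.
R2C3 = 13 − 11 = 2 completes the 13 across.
R3C2 = 18 − 9 = 9 completes the 18 down.
R3C3 = 13 − 9 = 4 completes the 13 across.

9 4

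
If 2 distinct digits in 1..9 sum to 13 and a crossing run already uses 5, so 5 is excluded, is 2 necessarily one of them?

No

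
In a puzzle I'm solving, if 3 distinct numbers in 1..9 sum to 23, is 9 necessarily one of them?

The only way to make 23 from 3 distinct digits is {6,8,9}, which contains 9.

Yes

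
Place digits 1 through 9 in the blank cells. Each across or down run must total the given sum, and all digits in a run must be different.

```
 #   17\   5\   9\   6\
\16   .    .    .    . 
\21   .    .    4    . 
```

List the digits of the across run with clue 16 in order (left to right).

8, 2, 5, 1

17 in 2 cells must be {8,9}.
R1C3 = 9 − 4 = 5 completes the 9 down.
R1C1 = 8: the only remaining digit allowed by both the 16 across and the 17 down.
R2C1 = 17 − 8 = 9 completes the 17 down.
Nothing is forced directly, so branch on R1C2, whose candidates are 1 or 2. If R1C2 = 1: that forces R1C4 = 2, after which R2C2 would have to be in {1,2,3,5,6,7} for the 21 across but in {4} for the 5 down — contradiction. So R1C2 = 2.
R1C4 = 16 − 15 = 1 completes the 16 across.
R2C2 = 5 − 2 = 3 completes the 5 down.
R2C4 = 21 − 16 = 5 completes the 21 across.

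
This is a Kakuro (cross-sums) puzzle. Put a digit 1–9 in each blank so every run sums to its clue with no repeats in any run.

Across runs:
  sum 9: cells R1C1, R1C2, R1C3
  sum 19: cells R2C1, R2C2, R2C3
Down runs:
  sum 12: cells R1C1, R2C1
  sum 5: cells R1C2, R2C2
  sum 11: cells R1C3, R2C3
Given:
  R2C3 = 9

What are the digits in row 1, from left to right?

R1C3 = 11 − 9 = 2 completes the 11 down.
No cell is forced outright now. R1C1 can only be 3 or 4 (the digits allowed by both its 9 across and its 12 down). If R1C1 = 3: that forces R1C2 = 4, after which R2C1 would have to be in {2,3,4,6,7,8} for the 19 across but in {9} for the 12 down — contradiction. So R1C1 = 4.
R1C2 = 9 − 6 = 3 completes the 9 across.
R2C1 = 12 − 4 = 8 completes the 12 down.
R2C2 = 19 − 17 = 2 completes the 19 across.

4 3 2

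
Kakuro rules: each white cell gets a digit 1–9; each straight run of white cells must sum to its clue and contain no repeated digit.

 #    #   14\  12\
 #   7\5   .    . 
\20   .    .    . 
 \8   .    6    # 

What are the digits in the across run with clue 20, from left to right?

5, 7, 8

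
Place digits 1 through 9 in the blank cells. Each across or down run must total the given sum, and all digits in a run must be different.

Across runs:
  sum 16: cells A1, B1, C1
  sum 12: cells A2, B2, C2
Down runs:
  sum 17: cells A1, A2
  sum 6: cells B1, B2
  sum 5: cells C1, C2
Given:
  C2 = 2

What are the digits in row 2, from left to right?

9 1 2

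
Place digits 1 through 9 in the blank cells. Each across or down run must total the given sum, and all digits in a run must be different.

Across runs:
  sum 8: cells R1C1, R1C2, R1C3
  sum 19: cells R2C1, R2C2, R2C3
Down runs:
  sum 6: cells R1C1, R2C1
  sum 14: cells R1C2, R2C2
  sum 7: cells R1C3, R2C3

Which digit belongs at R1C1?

The 8 across and the 14 down share only 5, so R1C2 = 5.
R2C2 = 14 − 5 = 9 completes the 14 down.
Nothing is forced directly, so branch on R2C1, whose candidates are 2 or 4. If R2C1 = 2: then R1C1 would have to be in {1,2} for the 8 across but in {4} for the 6 down — contradiction. So R2C1 = 4.
R1C1 = 6 − 4 = 2 completes the 6 down.
R1C3 = 8 − 7 = 1 completes the 8 across.
R2C3 = 19 − 13 = 6 completes the 19 across.

2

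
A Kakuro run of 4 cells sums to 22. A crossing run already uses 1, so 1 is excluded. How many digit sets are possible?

8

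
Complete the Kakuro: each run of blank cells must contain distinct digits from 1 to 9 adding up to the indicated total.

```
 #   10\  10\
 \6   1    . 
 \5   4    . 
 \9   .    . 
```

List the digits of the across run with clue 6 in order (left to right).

1 5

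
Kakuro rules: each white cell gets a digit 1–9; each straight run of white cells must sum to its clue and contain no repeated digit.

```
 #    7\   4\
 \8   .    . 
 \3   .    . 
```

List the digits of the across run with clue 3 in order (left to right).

2 1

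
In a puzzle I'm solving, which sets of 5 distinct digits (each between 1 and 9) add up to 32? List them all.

{2,6,7,8,9}; {3,5,7,8,9}; {4,5,6,8,9}

5 distinct digits from 1–9 sum between 15 and 35.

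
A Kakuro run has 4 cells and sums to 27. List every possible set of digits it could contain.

{3,7,8,9}; {4,6,8,9}; {5,6,7,9}

4 distinct digits from 1–9 sum between 10 and 30.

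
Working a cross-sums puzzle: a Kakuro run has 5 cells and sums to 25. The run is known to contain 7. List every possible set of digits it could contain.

{1,2,6,7,9}; {1,3,5,7,9}; {1,3,6,7,8}; {1,4,5,7,8}; {2,3,4,7,9}; {2,3,5,7,8}; {3,4,5,6,7}

5 distinct digits from 1–9 sum between 15 and 35.
Keeping only sets containing 7.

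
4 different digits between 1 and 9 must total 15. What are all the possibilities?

{1,2,3,9}; {1,2,4,8}; {1,2,5,7}; {1,3,4,7}; {1,3,5,6}; {2,3,4,6}

4 distinct digits from 1–9 sum between 10 and 30.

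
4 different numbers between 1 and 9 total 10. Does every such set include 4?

Yes

The only way to make 10 from 4 distinct digits is {1,2,3,4}, which contains 4.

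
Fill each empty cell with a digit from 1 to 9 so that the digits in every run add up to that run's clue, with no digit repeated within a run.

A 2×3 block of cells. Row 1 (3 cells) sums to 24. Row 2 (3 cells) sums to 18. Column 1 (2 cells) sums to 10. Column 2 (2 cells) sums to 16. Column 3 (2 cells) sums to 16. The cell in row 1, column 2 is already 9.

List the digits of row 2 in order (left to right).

2 7 9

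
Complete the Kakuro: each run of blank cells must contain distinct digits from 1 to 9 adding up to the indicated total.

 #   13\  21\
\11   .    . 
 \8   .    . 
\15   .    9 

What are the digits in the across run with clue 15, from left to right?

6 9

R3C1 = 15 − 9 = 6 completes the 15 across.
No cell is forced outright now. R2C2 can only be 5 or 7 (the digits allowed by both its 8 across and its 21 down). If R2C2 = 7: that forces R1C2 = 5, after which R2C1 would have to be in {1} for the 8 across but in {2,3,4,5} for the 13 down — contradiction. So R2C2 = 5.
R1C2 = 21 − 14 = 7 completes the 21 down.
R2C1 = 8 − 5 = 3 completes the 8 across.
R1C1 = 11 − 7 = 4 completes the 11 across.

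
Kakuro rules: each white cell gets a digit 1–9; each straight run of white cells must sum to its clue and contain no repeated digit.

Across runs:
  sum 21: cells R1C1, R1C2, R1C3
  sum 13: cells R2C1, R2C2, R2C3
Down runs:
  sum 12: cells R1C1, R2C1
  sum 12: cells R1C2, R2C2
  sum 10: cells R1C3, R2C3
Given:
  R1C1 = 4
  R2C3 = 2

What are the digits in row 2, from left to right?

R1C3 = 10 − 2 = 8 completes the 10 down.
R2C1 = 12 − 4 = 8 completes the 12 down.
R2C2 = 13 − 10 = 3 completes the 13 across.
R1C2 = 21 − 12 = 9 completes the 21 across.

8 3 2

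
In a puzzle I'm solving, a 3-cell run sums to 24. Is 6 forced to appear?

No

The only way to make 24 from 3 distinct digits is {7,8,9}, which does not contain 6.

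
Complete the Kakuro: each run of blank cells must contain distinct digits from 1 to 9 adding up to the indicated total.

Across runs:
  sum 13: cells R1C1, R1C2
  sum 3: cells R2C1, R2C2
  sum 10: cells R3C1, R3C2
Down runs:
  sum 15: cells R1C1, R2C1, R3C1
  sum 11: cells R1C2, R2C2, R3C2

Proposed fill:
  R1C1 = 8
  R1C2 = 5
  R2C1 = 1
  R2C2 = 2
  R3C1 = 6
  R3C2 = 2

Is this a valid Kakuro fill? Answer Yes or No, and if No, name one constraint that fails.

No — the across run R3C1–R3C2 sums to 8, not 10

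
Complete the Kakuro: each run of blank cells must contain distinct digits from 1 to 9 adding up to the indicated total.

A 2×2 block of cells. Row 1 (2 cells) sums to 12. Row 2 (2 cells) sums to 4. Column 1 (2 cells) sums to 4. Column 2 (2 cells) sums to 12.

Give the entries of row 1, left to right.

4 in 2 cells must be {1,3}.
The 12 across and the 4 down share only 3, so (1,1) = 3.
(1,2) = 12 − 3 = 9 completes the 12 across.
(2,1) = 4 − 3 = 1 completes the 4 down.
(2,2) = 4 − 1 = 3 completes the 4 across.

3 9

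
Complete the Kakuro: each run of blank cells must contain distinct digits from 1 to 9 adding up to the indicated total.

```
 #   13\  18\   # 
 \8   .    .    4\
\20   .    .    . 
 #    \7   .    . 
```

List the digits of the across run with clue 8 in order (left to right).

5, 3

4 in 2 cells must be {1,3}.
The 20 across and the 4 down share only 3, so R2C3 = 3.
R3C3 = 4 − 3 = 1 completes the 4 down.
R3C2 = 7 − 1 = 6 completes the 7 across.
No cell is forced outright now. R2C1 can only be 8 or 9 (the digits allowed by both its 20 across and its 13 down). If R2C1 = 9: then R1C1 would have to be in {1,2,3,5,6,7} for the 8 across but in {4} for the 13 down — contradiction. So R2C1 = 8.
R1C1 = 13 − 8 = 5 completes the 13 down.
R1C2 = 8 − 5 = 3 completes the 8 across.
R2C2 = 20 − 11 = 9 completes the 20 across.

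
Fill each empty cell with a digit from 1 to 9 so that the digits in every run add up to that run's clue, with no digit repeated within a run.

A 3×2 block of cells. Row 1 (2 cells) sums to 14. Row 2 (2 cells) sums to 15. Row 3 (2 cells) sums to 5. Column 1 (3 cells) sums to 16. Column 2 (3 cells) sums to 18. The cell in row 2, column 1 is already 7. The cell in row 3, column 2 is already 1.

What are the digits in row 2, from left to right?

7, 8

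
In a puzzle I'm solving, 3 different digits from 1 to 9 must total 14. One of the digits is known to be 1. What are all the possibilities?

{1,4,9}; {1,5,8}; {1,6,7}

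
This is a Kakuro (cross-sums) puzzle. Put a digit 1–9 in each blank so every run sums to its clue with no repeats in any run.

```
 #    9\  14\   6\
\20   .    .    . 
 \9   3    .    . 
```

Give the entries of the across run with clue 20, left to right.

R1C1 = 9 − 3 = 6 completes the 9 down.
Given what's placed, R1C3 must be 5 to fit the 20 across and 6 down.
R2C2 = 5: the only remaining digit allowed by both the 9 across and the 14 down.
R2C3 = 9 − 8 = 1 completes the 9 across.
R1C2 = 20 − 11 = 9 completes the 20 across.

6 9 5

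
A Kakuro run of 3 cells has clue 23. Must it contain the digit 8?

Yes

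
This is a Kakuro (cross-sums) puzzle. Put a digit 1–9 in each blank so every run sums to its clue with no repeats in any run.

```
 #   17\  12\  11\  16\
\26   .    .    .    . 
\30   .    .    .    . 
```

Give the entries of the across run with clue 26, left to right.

30 in 4 cells must be {6,7,8,9}; 17 in 2 cells must be {8,9}; 16 in 2 cells must be {7,9}.
Nothing is forced directly, so branch on R1C1, whose candidates are 8 or 9. If R1C1 = 9: that forces R1C4 = 7, R2C1 = 8, R2C4 = 9, R2C2 = 7, R2C3 = 6, after which R1C2 would have to be in {2,4,6,8} for the 26 across but in {5} for the 12 down — contradiction. So R1C1 = 8.
R2C1 = 17 − 8 = 9 completes the 17 down.
Given what's placed, R2C4 must be 7 to fit the 30 across and 16 down.
R1C4 = 16 − 7 = 9 completes the 16 down.
R2C2 = 8: the only remaining digit allowed by both the 30 across and the 12 down.
R2C3 = 30 − 24 = 6 completes the 30 across.
R1C2 = 12 − 8 = 4 completes the 12 down.
R1C3 = 26 − 21 = 5 completes the 26 across.

8 4 5 9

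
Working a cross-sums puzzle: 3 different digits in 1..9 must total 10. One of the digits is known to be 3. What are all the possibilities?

{1,3,6}; {2,3,5}

3 distinct digits from 1–9 sum between 6 and 24.
Keeping only sets containing 3.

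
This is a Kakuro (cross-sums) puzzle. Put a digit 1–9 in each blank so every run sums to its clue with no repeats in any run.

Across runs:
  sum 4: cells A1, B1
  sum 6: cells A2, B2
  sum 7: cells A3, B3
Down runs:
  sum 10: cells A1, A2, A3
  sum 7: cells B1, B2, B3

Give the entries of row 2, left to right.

2, 4

4 in 2 cells must be {1,3}; 7 in 3 cells must be {1,2,4}.
The 4 across and the 7 down share only 1, so B1 = 1.
A1 = 4 − 1 = 3 completes the 4 across.
Nothing is forced directly, so branch on B2, whose candidates are 2 or 4. If B2 = 2: then A2 would have to be in {4} for the 6 across but in {1,2,5,6} for the 10 down — contradiction. So B2 = 4.
A2 = 6 − 4 = 2 completes the 6 across.
A3 = 10 − 5 = 5 completes the 10 down.
B3 = 7 − 5 = 2 completes the 7 across.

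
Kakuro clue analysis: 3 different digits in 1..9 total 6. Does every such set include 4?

The only way to make 6 from 3 distinct digits is {1,2,3}, which does not contain 4.

No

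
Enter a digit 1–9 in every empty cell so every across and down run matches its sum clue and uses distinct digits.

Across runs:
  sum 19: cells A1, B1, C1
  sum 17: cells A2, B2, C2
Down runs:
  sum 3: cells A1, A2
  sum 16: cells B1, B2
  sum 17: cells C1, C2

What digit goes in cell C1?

8

3 in 2 cells must be {1,2}; 16 in 2 cells must be {7,9}; 17 in 2 cells must be {8,9}.
The 19 across and the 3 down share only 2, so A1 = 2.
Given what's placed, B1 must be 9 to fit the 19 across and 16 down.
C1 = 19 − 11 = 8 completes the 19 across.
A2 = 3 − 2 = 1 completes the 3 down.
B2 = 16 − 9 = 7 completes the 16 down.
C2 = 17 − 8 = 9 completes the 17 across.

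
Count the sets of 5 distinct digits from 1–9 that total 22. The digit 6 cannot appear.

4

5 distinct digits from 1–9 sum between 15 and 35.
Dropping sets that contain 6.
Enumerating: {1,2,3,7,9}, {1,2,4,7,8}, {1,3,4,5,9}, {2,3,4,5,8}.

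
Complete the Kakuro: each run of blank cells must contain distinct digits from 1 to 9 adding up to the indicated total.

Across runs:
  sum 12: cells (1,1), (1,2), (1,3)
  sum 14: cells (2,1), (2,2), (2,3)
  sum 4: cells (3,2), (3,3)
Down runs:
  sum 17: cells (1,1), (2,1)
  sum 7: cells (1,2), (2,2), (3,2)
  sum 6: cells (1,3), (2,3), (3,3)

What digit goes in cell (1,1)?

9

4 in 2 cells must be {1,3}; 17 in 2 cells must be {8,9}; 7 in 3 cells must be {1,2,4}.
Only 1 fits (3,2) under both its across sum 4 and down sum 7.
(3,3) = 4 − 1 = 3 completes the 4 across.
Nothing is forced directly, so branch on (1,1), whose candidates are 8 or 9. If (1,1) = 8: then (1,2) would have to be in {1,3} for the 12 across but in {2,4} for the 7 down — contradiction. So (1,1) = 9.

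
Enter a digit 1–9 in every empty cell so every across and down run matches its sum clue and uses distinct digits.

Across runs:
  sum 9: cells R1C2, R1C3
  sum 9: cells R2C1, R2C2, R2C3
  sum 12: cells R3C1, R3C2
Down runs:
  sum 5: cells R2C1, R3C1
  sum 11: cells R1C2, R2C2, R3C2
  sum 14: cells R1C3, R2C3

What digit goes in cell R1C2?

Nothing is forced directly, so branch on R2C3, whose candidates are 5 or 6. If R2C3 = 5: then R1C3 would have to be in {1,2,3,4,5,6,7,8} for the 9 across but in {9} for the 14 down — contradiction. So R2C3 = 6.
R1C3 = 14 − 6 = 8 completes the 14 down.
R1C2 = 9 − 8 = 1 completes the 9 across.
R2C2 = 2: the only remaining digit allowed by both the 9 across and the 11 down.
R3C2 = 11 − 3 = 8 completes the 11 down.
R2C1 = 9 − 8 = 1 completes the 9 across.
R3C1 = 12 − 8 = 4 completes the 12 across.

1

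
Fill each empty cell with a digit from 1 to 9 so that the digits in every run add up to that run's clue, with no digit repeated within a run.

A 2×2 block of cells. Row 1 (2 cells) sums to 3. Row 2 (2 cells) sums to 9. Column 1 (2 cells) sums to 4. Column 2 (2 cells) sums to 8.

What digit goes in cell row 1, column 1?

3 in 2 cells must be {1,2}; 4 in 2 cells must be {1,3}.
The 3 across and the 4 down share only 1, so (1,1) = 1.
(1,2) = 3 − 1 = 2 completes the 3 across.
(2,1) = 4 − 1 = 3 completes the 4 down.
(2,2) = 9 − 3 = 6 completes the 9 across.

1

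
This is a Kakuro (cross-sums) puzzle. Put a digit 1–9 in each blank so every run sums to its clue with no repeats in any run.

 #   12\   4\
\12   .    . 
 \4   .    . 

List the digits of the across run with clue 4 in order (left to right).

3 1

4 in 2 cells must be {1,3}.
The 12 across and the 4 down share only 3, so R1C2 = 3.
The 4 across and the 12 down share only 3, so R2C1 = 3.
R2C2 = 4 − 3 = 1 completes the 4 across.
R1C1 = 12 − 3 = 9 completes the 12 across.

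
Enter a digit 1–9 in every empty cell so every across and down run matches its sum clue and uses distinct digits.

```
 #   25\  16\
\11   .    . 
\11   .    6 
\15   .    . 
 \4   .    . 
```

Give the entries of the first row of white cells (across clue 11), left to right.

4 in 2 cells must be {1,3}.
R2C1 = 11 − 6 = 5 completes the 11 across.
Given what's placed, R3C2 must be 7 to fit the 15 across and 16 down.
R4C1 = 3: the only remaining digit allowed by both the 4 across and the 25 down.
R4C2 = 4 − 3 = 1 completes the 4 across.
R1C2 = 16 − 14 = 2 completes the 16 down.
R3C1 = 15 − 7 = 8 completes the 15 across.
R1C1 = 11 − 2 = 9 completes the 11 across.

9, 2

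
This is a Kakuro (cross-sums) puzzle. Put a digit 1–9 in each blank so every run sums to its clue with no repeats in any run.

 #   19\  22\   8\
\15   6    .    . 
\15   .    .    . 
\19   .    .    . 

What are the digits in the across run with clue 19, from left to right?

8, 6, 5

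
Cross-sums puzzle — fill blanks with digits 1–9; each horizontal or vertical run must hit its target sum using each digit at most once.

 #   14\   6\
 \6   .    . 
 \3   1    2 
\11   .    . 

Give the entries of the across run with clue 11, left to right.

8 3

3 in 2 cells must be {1,2}; 6 in 3 cells must be {1,2,3}.
Given what's placed, R1C2 must be 1 to fit the 6 across and 6 down.
R3C2 = 6 − 3 = 3 completes the 6 down.
R1C1 = 6 − 1 = 5 completes the 6 across.
R3C1 = 11 − 3 = 8 completes the 11 across.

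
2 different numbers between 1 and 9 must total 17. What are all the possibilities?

2 distinct digits from 1–9 sum between 3 and 17.
Only one set works: {8,9}.

{8,9}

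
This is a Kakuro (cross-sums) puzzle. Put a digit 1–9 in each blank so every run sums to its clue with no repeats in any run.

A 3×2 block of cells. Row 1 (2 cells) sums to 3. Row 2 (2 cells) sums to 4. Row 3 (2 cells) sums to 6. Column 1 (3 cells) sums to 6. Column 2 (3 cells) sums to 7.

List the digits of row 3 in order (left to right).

2 4

3 in 2 cells must be {1,2}; 4 in 2 cells must be {1,3}; 6 in 3 cells must be {1,2,3}.
The 4 across and the 7 down share only 1, so (2,2) = 1.
Given what's placed, (1,2) must be 2 to fit the 3 across and 7 down.
(2,1) = 4 − 1 = 3 completes the 4 across.
(3,2) = 7 − 3 = 4 completes the 7 down.
(1,1) = 3 − 2 = 1 completes the 3 across.
(3,1) = 6 − 4 = 2 completes the 6 across.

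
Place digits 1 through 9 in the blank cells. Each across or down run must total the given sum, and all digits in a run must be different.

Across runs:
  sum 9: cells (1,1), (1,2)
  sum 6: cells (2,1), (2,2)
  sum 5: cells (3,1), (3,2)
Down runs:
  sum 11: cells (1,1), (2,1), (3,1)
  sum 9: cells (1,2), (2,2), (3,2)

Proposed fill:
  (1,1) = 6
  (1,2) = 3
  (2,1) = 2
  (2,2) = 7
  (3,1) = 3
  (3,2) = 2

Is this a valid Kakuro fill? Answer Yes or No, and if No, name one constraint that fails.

No — the across run (2,1)–(2,2) sums to 9, not 6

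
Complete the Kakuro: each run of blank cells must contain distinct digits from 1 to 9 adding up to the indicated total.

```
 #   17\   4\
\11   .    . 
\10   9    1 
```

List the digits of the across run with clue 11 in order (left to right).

8 3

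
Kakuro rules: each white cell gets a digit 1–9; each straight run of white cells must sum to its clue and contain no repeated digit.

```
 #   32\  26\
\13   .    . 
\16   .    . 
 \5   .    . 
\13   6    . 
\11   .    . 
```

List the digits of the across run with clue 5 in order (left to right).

2, 3

16 in 2 cells must be {7,9}.
R4C2 = 13 − 6 = 7 completes the 13 across.
Given what's placed, R2C2 must be 9 to fit the 16 across and 26 down.
R2C1 = 16 − 9 = 7 completes the 16 across.
Given what's placed, R3C1 must be 2 to fit the 5 across and 32 down.
R3C2 = 5 − 2 = 3 completes the 5 across.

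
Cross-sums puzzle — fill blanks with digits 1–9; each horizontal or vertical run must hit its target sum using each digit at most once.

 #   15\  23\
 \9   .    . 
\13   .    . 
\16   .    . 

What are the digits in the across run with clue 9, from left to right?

16 in 2 cells must be {7,9}; 23 in 3 cells must be {6,8,9}.
The 16 across and the 23 down share only 9, so R3C2 = 9.
R3C1 = 16 − 9 = 7 completes the 16 across.
Nothing is forced directly, so branch on R1C2, whose candidates are 6 or 8. If R1C2 = 8: then R1C1 would have to be in {1} for the 9 across but in {2,3,5,6} for the 15 down — contradiction. So R1C2 = 6.
R1C1 = 9 − 6 = 3 completes the 9 across.
R2C1 = 15 − 10 = 5 completes the 15 down.
R2C2 = 13 − 5 = 8 completes the 13 across.

3 6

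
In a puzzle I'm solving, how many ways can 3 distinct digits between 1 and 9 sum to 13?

3 distinct digits from 1–9 sum between 6 and 24.

7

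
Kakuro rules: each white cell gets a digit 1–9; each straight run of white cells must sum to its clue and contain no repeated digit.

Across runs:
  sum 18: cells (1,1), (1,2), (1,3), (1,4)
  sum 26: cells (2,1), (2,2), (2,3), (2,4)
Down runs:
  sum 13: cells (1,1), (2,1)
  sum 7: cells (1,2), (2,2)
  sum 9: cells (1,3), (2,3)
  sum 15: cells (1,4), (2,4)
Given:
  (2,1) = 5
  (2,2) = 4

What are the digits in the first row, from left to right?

(1,1) = 13 − 5 = 8 completes the 13 down.
(1,2) = 7 − 4 = 3 completes the 7 down.
Given what's placed, (1,4) must be 6 to fit the 18 across and 15 down.
(2,3) = 8: the only remaining digit allowed by both the 26 across and the 9 down.
(2,4) = 26 − 17 = 9 completes the 26 across.
(1,3) = 18 − 17 = 1 completes the 18 across.

8 3 1 6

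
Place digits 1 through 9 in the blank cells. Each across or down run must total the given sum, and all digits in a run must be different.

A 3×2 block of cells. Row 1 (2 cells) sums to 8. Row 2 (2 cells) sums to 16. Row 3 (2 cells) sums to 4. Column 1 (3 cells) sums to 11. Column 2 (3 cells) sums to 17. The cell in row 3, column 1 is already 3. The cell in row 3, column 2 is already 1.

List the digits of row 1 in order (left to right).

1 7

16 in 2 cells must be {7,9}; 4 in 2 cells must be {1,3}.
Given what's placed, (1,2) must be 7 to fit the 8 across and 17 down.
Given what's placed, (2,1) must be 7 to fit the 16 across and 11 down.
(2,2) = 16 − 7 = 9 completes the 16 across.
(1,1) = 8 − 7 = 1 completes the 8 across.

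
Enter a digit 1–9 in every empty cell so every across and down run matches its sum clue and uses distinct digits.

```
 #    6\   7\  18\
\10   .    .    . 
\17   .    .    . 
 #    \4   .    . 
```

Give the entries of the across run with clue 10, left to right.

4 in 2 cells must be {1,3}; 7 in 3 cells must be {1,2,4}.
Only 1 fits R3C2 under both its across sum 4 and down sum 7.
R3C3 = 4 − 1 = 3 completes the 4 across.
Nothing is forced directly, so branch on R1C2, whose candidates are 2 or 4. If R1C2 = 4: then R1C3 would have to be in {1,5} for the 10 across but in {6,7,8,9} for the 18 down — contradiction. So R1C2 = 2.
R1C3 = 7: the only remaining digit allowed by both the 10 across and the 18 down.
R2C2 = 7 − 3 = 4 completes the 7 down.
R2C3 = 18 − 10 = 8 completes the 18 down.
R1C1 = 10 − 9 = 1 completes the 10 across.

1 2 7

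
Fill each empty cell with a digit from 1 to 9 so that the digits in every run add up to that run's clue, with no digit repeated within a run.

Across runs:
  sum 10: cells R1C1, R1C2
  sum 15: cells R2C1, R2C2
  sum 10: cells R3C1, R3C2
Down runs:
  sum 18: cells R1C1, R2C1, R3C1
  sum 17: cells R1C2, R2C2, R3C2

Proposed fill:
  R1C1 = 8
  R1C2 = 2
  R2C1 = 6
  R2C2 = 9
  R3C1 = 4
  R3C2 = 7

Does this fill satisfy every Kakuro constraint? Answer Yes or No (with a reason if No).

No — the across run R3C1–R3C2 sums to 11, not 10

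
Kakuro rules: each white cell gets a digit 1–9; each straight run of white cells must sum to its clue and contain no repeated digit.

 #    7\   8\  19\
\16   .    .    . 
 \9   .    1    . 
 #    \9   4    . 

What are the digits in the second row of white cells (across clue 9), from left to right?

R1C2 = 8 − 5 = 3 completes the 8 down.
R3C3 = 9 − 4 = 5 completes the 9 across.
R2C3 = 6: the only remaining digit allowed by both the 9 across and the 19 down.
R1C3 = 19 − 11 = 8 completes the 19 down.
R2C1 = 9 − 7 = 2 completes the 9 across.
R1C1 = 16 − 11 = 5 completes the 16 across.

2, 1, 6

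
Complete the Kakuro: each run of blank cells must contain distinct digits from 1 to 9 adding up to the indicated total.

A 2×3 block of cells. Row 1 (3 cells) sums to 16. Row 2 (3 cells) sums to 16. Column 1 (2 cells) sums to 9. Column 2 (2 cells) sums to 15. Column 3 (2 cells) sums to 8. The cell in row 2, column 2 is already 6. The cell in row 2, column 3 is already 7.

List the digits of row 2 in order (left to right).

3 6 7

(1,2) = 15 − 6 = 9 completes the 15 down.
(1,3) = 8 − 7 = 1 completes the 8 down.
(2,1) = 16 − 13 = 3 completes the 16 across.
(1,1) = 16 − 10 = 6 completes the 16 across.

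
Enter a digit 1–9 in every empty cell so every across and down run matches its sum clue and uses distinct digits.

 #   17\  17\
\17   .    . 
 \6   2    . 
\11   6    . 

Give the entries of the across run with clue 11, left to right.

6 5

17 in 2 cells must be {8,9}.
R1C1 = 17 − 8 = 9 completes the 17 down.
R1C2 = 17 − 9 = 8 completes the 17 across.
R2C2 = 6 − 2 = 4 completes the 6 across.
R3C2 = 11 − 6 = 5 completes the 11 across.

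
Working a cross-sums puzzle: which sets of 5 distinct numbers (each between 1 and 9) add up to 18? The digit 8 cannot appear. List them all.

5 distinct digits from 1–9 sum between 15 and 35.
Dropping sets that contain 8.

{1,2,3,5,7}; {1,2,4,5,6}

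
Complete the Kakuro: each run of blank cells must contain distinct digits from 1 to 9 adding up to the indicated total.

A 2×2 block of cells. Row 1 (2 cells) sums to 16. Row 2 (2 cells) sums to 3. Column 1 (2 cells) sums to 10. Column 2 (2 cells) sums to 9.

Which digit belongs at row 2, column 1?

16 in 2 cells must be {7,9}; 3 in 2 cells must be {1,2}.
The 16 across and the 9 down share only 7, so (1,2) = 7.
(2,2) = 9 − 7 = 2 completes the 9 down.
(1,1) = 16 − 7 = 9 completes the 16 across.
(2,1) = 3 − 2 = 1 completes the 3 across.

1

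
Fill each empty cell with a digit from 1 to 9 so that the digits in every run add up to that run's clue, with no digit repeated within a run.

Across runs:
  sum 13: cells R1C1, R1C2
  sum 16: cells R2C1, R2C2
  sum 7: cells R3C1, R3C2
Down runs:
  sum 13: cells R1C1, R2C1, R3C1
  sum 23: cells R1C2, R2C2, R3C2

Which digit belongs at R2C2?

16 in 2 cells must be {7,9}; 23 in 3 cells must be {6,8,9}.
The 16 across and the 23 down share only 9, so R2C2 = 9.
Given what's placed, R3C2 must be 6 to fit the 7 across and 23 down.
R1C2 = 23 − 15 = 8 completes the 23 down.
R2C1 = 16 − 9 = 7 completes the 16 across.
R3C1 = 7 − 6 = 1 completes the 7 across.
R1C1 = 13 − 8 = 5 completes the 13 across.

9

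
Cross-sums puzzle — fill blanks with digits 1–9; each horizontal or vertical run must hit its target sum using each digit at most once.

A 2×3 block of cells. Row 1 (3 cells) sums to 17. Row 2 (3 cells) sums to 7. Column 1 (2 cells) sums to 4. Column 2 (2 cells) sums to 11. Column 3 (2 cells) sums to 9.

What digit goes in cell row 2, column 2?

7 in 3 cells must be {1,2,4}; 4 in 2 cells must be {1,3}.
The 7 across and the 4 down share only 1, so (2,1) = 1.
(1,1) = 4 − 1 = 3 completes the 4 down.
Nothing is forced directly, so branch on (2,2), whose candidates are 2 or 4. If (2,2) = 4: then (1,2) would have to be in {5,6,8,9} for the 17 across but in {7} for the 11 down — contradiction. So (2,2) = 2.
(1,2) = 11 − 2 = 9 completes the 11 down.
(1,3) = 17 − 12 = 5 completes the 17 across.
(2,3) = 7 − 3 = 4 completes the 7 across.

2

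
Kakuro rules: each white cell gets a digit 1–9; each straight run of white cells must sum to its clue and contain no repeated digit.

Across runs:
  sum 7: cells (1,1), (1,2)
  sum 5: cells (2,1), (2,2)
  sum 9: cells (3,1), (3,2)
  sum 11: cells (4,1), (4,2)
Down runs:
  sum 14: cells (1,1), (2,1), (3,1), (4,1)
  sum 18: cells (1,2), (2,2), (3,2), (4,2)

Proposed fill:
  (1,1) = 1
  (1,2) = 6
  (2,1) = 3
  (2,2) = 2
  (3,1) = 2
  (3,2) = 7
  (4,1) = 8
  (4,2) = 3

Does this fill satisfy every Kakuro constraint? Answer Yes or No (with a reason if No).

Yes

Across: 1+6=7; 3+2=5; 2+7=9; 8+3=11. Down: 1+3+2+8=14; 6+2+7+3=18. No digit repeats within any run.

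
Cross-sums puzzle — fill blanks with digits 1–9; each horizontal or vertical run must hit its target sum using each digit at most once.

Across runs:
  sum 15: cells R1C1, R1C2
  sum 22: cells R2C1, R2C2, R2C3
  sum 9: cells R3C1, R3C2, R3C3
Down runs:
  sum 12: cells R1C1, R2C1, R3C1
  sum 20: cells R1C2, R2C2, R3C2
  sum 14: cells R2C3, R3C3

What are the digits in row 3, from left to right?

1 3 5

Nothing is forced directly, so branch on R3C3, whose candidates are 5 or 6. If R3C3 = 6: that forces R2C3 = 8, after which R3C2 would have to be in {1,2} for the 9 across but in {3,4,5,6,7,8,9} for the 20 down — contradiction. So R3C3 = 5.
R2C3 = 14 − 5 = 9 completes the 14 down.
Given what's placed, R3C2 must be 3 to fit the 9 across and 20 down.
R2C2 = 8: the only remaining digit allowed by both the 22 across and the 20 down.
R3C1 = 9 − 8 = 1 completes the 9 across.
R1C2 = 20 − 11 = 9 completes the 20 down.
R2C1 = 22 − 17 = 5 completes the 22 across.
R1C1 = 15 − 9 = 6 completes the 15 across.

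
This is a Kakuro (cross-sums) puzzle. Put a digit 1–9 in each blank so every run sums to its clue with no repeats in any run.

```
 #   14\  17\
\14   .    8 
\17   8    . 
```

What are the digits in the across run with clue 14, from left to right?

6 8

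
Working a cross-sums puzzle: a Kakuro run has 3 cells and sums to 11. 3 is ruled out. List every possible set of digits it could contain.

{1,2,8}; {1,4,6}; {2,4,5}

3 distinct digits from 1–9 sum between 6 and 24.
Dropping sets that contain 3.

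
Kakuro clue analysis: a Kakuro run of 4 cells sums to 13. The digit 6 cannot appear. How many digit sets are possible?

2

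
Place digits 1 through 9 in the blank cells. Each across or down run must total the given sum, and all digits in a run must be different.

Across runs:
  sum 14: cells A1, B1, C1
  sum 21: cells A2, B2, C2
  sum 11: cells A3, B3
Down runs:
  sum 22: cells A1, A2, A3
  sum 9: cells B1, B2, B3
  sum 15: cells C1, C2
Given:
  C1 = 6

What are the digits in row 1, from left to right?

C2 = 15 − 6 = 9 completes the 15 down.
No cell is forced outright now. A1 can only be 5 or 7 (the digits allowed by both its 14 across and its 22 down). If A1 = 7: that forces B1 = 1, after which A2 would have to be in {4,5,7,8} for the 21 across but in {6,9} for the 22 down — contradiction. So A1 = 5.
B1 = 14 − 11 = 3 completes the 14 across.
Given what's placed, A2 must be 8 to fit the 21 across and 22 down.
B2 = 21 − 17 = 4 completes the 21 across.
A3 = 22 − 13 = 9 completes the 22 down.
B3 = 11 − 9 = 2 completes the 11 across.

5, 3, 6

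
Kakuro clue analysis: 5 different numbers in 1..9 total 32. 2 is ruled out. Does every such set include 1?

Counterexample: {3,5,7,8,9} sums to 32 under that restriction without using 1.

No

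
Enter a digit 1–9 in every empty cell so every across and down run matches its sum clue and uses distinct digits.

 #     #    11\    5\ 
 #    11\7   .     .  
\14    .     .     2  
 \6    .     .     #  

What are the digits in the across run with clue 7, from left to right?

R1C3 = 5 − 2 = 3 completes the 5 down.
R1C2 = 7 − 3 = 4 completes the 7 across.
Given what's placed, R2C2 must be 5 to fit the 14 across and 11 down.
R3C2 = 11 − 9 = 2 completes the 11 down.
R2C1 = 14 − 7 = 7 completes the 14 across.
R3C1 = 6 − 2 = 4 completes the 6 across.

4 3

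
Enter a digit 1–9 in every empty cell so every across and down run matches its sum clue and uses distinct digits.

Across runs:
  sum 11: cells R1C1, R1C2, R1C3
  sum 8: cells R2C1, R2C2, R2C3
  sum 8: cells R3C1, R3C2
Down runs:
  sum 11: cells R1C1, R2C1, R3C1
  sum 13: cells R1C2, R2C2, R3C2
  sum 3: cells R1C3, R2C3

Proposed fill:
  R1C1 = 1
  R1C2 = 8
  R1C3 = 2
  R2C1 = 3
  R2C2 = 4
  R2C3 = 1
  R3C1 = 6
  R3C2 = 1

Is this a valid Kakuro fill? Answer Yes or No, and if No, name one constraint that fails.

No — the across run R3C1–R3C2 sums to 7, not 8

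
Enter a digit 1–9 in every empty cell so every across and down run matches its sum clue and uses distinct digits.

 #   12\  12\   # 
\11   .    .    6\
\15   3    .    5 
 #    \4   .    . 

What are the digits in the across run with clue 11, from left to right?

9 2

4 in 2 cells must be {1,3}.
R1C1 = 12 − 3 = 9 completes the 12 down.
R1C2 = 11 − 9 = 2 completes the 11 across.
R2C2 = 15 − 8 = 7 completes the 15 across.
R3C2 = 12 − 9 = 3 completes the 12 down.
R3C3 = 4 − 3 = 1 completes the 4 across.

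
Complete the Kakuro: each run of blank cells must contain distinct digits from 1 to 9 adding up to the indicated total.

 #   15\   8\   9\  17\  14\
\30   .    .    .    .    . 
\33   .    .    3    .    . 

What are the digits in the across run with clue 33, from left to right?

7 6 3 8 9

17 in 2 cells must be {8,9}.
R1C3 = 9 − 3 = 6 completes the 9 down.
No cell is forced outright now. R2C2 can only be 6 or 7 (the digits allowed by both its 33 across and its 8 down). If R2C2 = 7: then R1C2 would have to be in {2,3,4,5,7,8,9} for the 30 across but in {1} for the 8 down — contradiction. So R2C2 = 6.
R1C2 = 8 − 6 = 2 completes the 8 down.
Nothing is forced directly, so branch on R2C5, whose candidates are 8 or 9. If R2C5 = 8: then R1C5 would have to be in {5,8,9} for the 30 across but in {6} for the 14 down — contradiction. So R2C5 = 9.
R1C5 = 14 − 9 = 5 completes the 14 down.
R2C4 = 8: the only remaining digit allowed by both the 33 across and the 17 down.
R1C4 = 17 − 8 = 9 completes the 17 down.
R2C1 = 33 − 26 = 7 completes the 33 across.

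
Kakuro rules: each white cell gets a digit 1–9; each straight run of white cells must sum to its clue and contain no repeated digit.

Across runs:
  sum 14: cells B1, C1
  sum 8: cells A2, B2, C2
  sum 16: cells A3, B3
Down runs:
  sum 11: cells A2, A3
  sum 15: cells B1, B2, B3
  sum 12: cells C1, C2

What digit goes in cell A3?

16 in 2 cells must be {7,9}.
Nothing is forced directly, so branch on A3, whose candidates are 7 or 9. If A3 = 9: that forces A2 = 2, C2 = 5, B3 = 7, after which C1 would have to be in {5,6,8,9} for the 14 across but in {7} for the 12 down — contradiction. So A3 = 7.
A2 = 11 − 7 = 4 completes the 11 down.
C2 = 3: the only remaining digit allowed by both the 8 across and the 12 down.
B3 = 16 − 7 = 9 completes the 16 across.
B1 = 5: the only remaining digit allowed by both the 14 across and the 15 down.
C1 = 14 − 5 = 9 completes the 14 across.
B2 = 8 − 7 = 1 completes the 8 across.

7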